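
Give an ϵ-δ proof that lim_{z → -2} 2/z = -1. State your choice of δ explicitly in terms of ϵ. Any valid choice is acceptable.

δ = min(1, ϵ)

Let ϵ > 0. We seek δ > 0 such that 0 < |z + 2| < δ implies |2/z + 1| < ϵ.
|2/z + 1| = 2·|-2 − z|/(2·|z|) = 2|z + 2|/(2|z|).
Restrict δ ≤ 1. Then |z + 2| < 1 gives |z| > 1, so 2|z| > 2.
Then |2/z + 1| < 2|z + 2|/2, which is < ϵ when |z + 2| < ϵ.
Take δ = min(1, ϵ). Then 0 < |z + 2| < δ gives both |z + 2| < 1 and |z + 2| < ϵ, so |2/z + 1| < ϵ.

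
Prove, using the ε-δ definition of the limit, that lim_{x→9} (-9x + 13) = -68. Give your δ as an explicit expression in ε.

Let ε > 0 be given. We need δ > 0 so that 0 < |x − 9| < δ implies |(-9x + 13) + 68| < ε.
Since (-9x + 13) + 68 = -9(x − 9), we have |(-9x + 13) + 68| = 9|x − 9|.
Thus it suffices that |x − 9| < ε/9.
Take δ = ε/9. If 0 < |x − 9| < δ then |(-9x + 13) + 68| = 9|x − 9| < 9·(ε/9) = ε.

δ = ε/9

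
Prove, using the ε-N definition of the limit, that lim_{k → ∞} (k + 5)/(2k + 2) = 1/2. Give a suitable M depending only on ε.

Let ε > 0. For k ≥ 1, |(k + 5)/(2k + 2) − (1/2)| = |8|/(2(2k + 2)) = 8/(2(2k + 2)).
Since 2k + 2 ≥ 2k for k ≥ 1, this is ≤ 8/(2·2k) = 2/k.
So |(k + 5)/(2k + 2) − (1/2)| < ε whenever k > 2/ε.
Take M = 2/ε. If k > M then |(k + 5)/(2k + 2) − (1/2)| ≤ 2/k < ε.

M = 2/ε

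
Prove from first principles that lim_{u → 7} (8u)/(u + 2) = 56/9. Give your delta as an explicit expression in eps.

Let eps > 0 be given. We want delta > 0 with 0 < |u − 7| < delta ⇒ |(8u)/(u + 2) − (56/9)| < eps.
Combining over a common denominator, (8u)/(u + 2) − (56/9) = [(8u)·9 − 56·(u + 2)] / [9·(u + 2)] = 16(u − 7) / (9(u + 2)).
So |(8u)/(u + 2) − (56/9)| = 16|u − 7| / (9·|u + 2|).
Require delta ≤ 9/2, so |u + 2| ≥ |9| − |u − 7| > 9 − 9/2 = 9/2.
Hence |(8u)/(u + 2) − (56/9)| < 16|u − 7|/(9·(9/2)) = (32/81)|u − 7|, which is < eps once |u − 7| < (81/32)eps.
Take delta = min(9/2, (81/32)eps). Then 0 < |u − 7| < delta forces both bounds, so |(8u)/(u + 2) − (56/9)| < eps.

delta = min(9/2, (81/32)eps)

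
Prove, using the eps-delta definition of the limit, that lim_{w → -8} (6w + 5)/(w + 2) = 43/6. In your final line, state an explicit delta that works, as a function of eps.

Fix eps > 0. We want delta > 0 with 0 < |w + 8| < delta ⇒ |(6w + 5)/(w + 2) − (43/6)| < eps.
Combining over a common denominator, (6w + 5)/(w + 2) − (43/6) = [(6w + 5)·(-6) − (-43)·(w + 2)] / [(-6)·(w + 2)] = 7(w + 8) / ((-6)(w + 2)).
So |(6w + 5)/(w + 2) − (43/6)| = 7|w + 8| / (6·|w + 2|).
Require delta ≤ 3, so |w + 2| ≥ |-6| − |w + 8| > 6 − 3 = 3.
Hence |(6w + 5)/(w + 2) − (43/6)| < 7|w + 8|/(6·3) = (7/18)|w + 8|, which is < eps once |w + 8| < (18/7)eps.
Take delta = min(3, (18/7)eps). Then 0 < |w + 8| < delta forces both bounds, so |(6w + 5)/(w + 2) − (43/6)| < eps.

delta = min(3, (18/7)eps)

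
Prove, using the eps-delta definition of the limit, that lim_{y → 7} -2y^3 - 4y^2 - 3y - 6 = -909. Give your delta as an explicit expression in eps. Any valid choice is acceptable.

delta = min(1, eps/401)

Suppose eps > 0. We want delta > 0 such that 0 < |y − 7| < delta implies |(-2y^3 - 4y^2 - 3y - 6) + 909| < eps.
(-2y^3 - 4y^2 - 3y - 6) + 909 = -2y^3 - 4y^2 - 3y + 903 = (y − 7)(-2y^2 - 18y - 129).
So |(-2y^3 - 4y^2 - 3y - 6) + 909| = |y − 7|·|-2y^2 - 18y - 129|.
Assume first that |y − 7| < 1, so |y| < 8. Then |-2y^2 - 18y - 129| ≤ 2·8^2 + 18·8 + 129 = 401.
Hence |(-2y^3 - 4y^2 - 3y - 6) + 909| ≤ 401|y − 7| < eps provided |y − 7| < eps/401.
Choosing delta = min(1, eps/401) ensures both conditions, hence |(-2y^3 - 4y^2 - 3y - 6) + 909| < eps.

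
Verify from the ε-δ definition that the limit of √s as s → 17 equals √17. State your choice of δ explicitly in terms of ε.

δ = min(17, √17·ε)

Fix ε > 0. We want δ > 0 such that 0 < |s − 17| < δ implies |√s − √17| < ε.
Rationalise: √s − √17 = (s − 17)/(√s + √17), so |√s − √17| = |s − 17|/(√s + √17).
Restrict δ ≤ 17 so that |s − 17| < 17 forces s > 0, and then √s + √17 > √17.
Hence |√s − √17| < |s − 17|/√17, which is < ε once |s − 17| < √17·ε.
Take δ = min(17, √17·ε). If 0 < |s − 17| < δ then s > 0 and |√s − √17| < |s − 17|/√17 < ε.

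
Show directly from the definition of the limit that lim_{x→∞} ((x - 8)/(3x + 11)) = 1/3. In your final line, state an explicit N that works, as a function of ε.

Suppose ε > 0. We seek N > 0 such that x > N implies |(x - 8)/(3x + 11) − (1/3)| < ε.
(x - 8)/(3x + 11) − (1/3) = (3(x - 8) − (3x + 11)) / (3(3x + 11)) = -35/(3(3x + 11)).
For x > 0 we have 3x + 11 > 3x, so |(x - 8)/(3x + 11) − (1/3)| = 35/(3(3x + 11)) < 35/(3·3x) = (35/9)/x.
Thus |(x - 8)/(3x + 11) − (1/3)| < ε whenever x > (35/9)/ε.
Take N = (35/9)/ε. If x > N then |(x - 8)/(3x + 11) − (1/3)| < (35/9)/x < ε.

N = (35/9)/ε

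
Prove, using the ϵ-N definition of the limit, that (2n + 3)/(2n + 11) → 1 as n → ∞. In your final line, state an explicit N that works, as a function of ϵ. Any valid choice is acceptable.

Fix ϵ > 0. For n ≥ 1, |(2n + 3)/(2n + 11) − 1| = |-16|/(2(2n + 11)) = 16/(2(2n + 11)).
Since 2n + 11 ≥ 2n for n ≥ 1, this is ≤ 16/(2·2n) = 4/n.
So |(2n + 3)/(2n + 11) − 1| < ϵ whenever n > 4/ϵ.
Take N = 4/ϵ. If n > N then |(2n + 3)/(2n + 11) − 1| ≤ 4/n < ϵ.

N = 4/ϵ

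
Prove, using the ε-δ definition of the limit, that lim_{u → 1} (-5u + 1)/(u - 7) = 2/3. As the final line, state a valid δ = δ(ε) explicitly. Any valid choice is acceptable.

δ = min(3, (9/17)ε)

Fix ε > 0. We want δ > 0 with 0 < |u − 1| < δ ⇒ |(-5u + 1)/(u - 7) − (2/3)| < ε.
Combining over a common denominator, (-5u + 1)/(u - 7) − (2/3) = [(-5u + 1)·(-6) − (-4)·(u - 7)] / [(-6)·(u - 7)] = 34(u − 1) / ((-6)(u - 7)).
So |(-5u + 1)/(u - 7) − (2/3)| = 34|u − 1| / (6·|u − 7|).
Restrict δ ≤ 3. Then |u − 1| < 3 gives |u − 7| = |(u − 1) + (-6)| ≥ 6 − 3 = 3.
Hence |(-5u + 1)/(u - 7) − (2/3)| < 34|u − 1|/(6·3) = (17/9)|u − 1|, which is < ε once |u − 1| < (9/17)ε.
Take δ = min(3, (9/17)ε). Then 0 < |u − 1| < δ forces both bounds, so |(-5u + 1)/(u - 7) − (2/3)| < ε.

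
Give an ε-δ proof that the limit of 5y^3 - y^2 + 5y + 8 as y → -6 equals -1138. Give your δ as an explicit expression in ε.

δ = min(1, ε/653)

Fix ε > 0. We want δ > 0 such that 0 < |y + 6| < δ implies |(5y^3 - y^2 + 5y + 8) + 1138| < ε.
(5y^3 - y^2 + 5y + 8) + 1138 = 5y^3 - y^2 + 5y + 1146 = (y + 6)(5y^2 - 31y + 191).
So |(5y^3 - y^2 + 5y + 8) + 1138| = |y + 6|·|5y^2 - 31y + 191|.
Assume first that |y + 6| < 1, so |y| < 7. Then |5y^2 - 31y + 191| ≤ 5·7^2 + 31·7 + 191 = 653.
Hence |(5y^3 - y^2 + 5y + 8) + 1138| ≤ 653|y + 6| < ε provided |y + 6| < ε/653.
Take δ = min(1, ε/653). Then 0 < |y + 6| < δ gives both |y + 6| < 1 and |y + 6| < ε/653, so |(5y^3 - y^2 + 5y + 8) + 1138| < ε.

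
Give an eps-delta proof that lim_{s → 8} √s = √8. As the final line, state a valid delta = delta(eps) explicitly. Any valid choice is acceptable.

delta = min(8, √8·eps)

Fix eps > 0. We want delta > 0 such that 0 < |s − 8| < delta implies |√s − √8| < eps.
Multiplying by the conjugate, |√s − √8| = |s − 8|/(√s + √8).
Restrict delta ≤ 8 so that |s − 8| < 8 forces s > 0, and then √s + √8 > √8.
Hence |√s − √8| < |s − 8|/√8, which is < eps once |s − 8| < √8·eps.
Take delta = min(8, √8·eps). If 0 < |s − 8| < delta then s > 0 and |√s − √8| < |s − 8|/√8 < eps.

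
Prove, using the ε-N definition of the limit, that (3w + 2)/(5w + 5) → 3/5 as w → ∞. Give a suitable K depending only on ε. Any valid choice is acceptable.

K = (1/5)/ε

Let ε > 0. We seek K > 0 such that w > K implies |(3w + 2)/(5w + 5) − (3/5)| < ε.
(3w + 2)/(5w + 5) − (3/5) = (5(3w + 2) − 3(5w + 5)) / (5(5w + 5)) = -5/(5(5w + 5)).
For w > 0 we have 5w + 5 > 5w, so |(3w + 2)/(5w + 5) − (3/5)| = 5/(5(5w + 5)) < 5/(5·5w) = (1/5)/w.
Thus |(3w + 2)/(5w + 5) − (3/5)| < ε whenever w > (1/5)/ε.
Take K = (1/5)/ε. If w > K then |(3w + 2)/(5w + 5) − (3/5)| < (1/5)/w < ε.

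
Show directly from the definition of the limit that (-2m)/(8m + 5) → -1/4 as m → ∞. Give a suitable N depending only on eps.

Let eps > 0 be given. For m ≥ 1, |(-2m)/(8m + 5) + 1/4| = |10|/(8(8m + 5)) = 10/(8(8m + 5)).
Since 8m + 5 ≥ 8m for m ≥ 1, this is ≤ 10/(8·8m) = (5/32)/m.
So |(-2m)/(8m + 5) + 1/4| < eps whenever m > (5/32)/eps.
Take N = (5/32)/eps. If m > N then |(-2m)/(8m + 5) + 1/4| ≤ (5/32)/m < eps.

N = (5/32)/eps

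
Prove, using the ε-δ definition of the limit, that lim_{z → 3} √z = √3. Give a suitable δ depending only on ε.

Let ε > 0. We want δ > 0 such that 0 < |z − 3| < δ implies |√z − √3| < ε.
Rationalise: √z − √3 = (z − 3)/(√z + √3), so |√z − √3| = |z − 3|/(√z + √3).
Restrict δ ≤ 3 so that |z − 3| < 3 forces z > 0, and then √z + √3 > √3.
Hence |√z − √3| < |z − 3|/√3, which is < ε once |z − 3| < √3·ε.
Take δ = min(3, √3·ε). If 0 < |z − 3| < δ then z > 0 and |√z − √3| < |z − 3|/√3 < ε.

δ = min(3, √3·ε)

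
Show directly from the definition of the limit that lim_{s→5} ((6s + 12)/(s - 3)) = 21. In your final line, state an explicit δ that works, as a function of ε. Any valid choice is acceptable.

Let ε > 0 be given. We want δ > 0 with 0 < |s − 5| < δ ⇒ |(6s + 12)/(s - 3) − 21| < ε.
Combining over a common denominator, (6s + 12)/(s - 3) − 21 = [(6s + 12)·2 − 42·(s - 3)] / [2·(s - 3)] = -30(s − 5) / (2(s - 3)).
So |(6s + 12)/(s - 3) − 21| = 30|s − 5| / (2·|s − 3|).
Restrict δ ≤ 1. Then |s − 5| < 1 gives |s − 3| = |(s − 5) + 2| ≥ 2 − 1 = 1.
Hence |(6s + 12)/(s - 3) − 21| < 30|s − 5|/(2·1) = 15|s − 5|, which is < ε once |s − 5| < (1/15)ε.
Take δ = min(1, (1/15)ε). Then 0 < |s − 5| < δ forces both bounds, so |(6s + 12)/(s - 3) − 21| < ε.

δ = min(1, (1/15)ε)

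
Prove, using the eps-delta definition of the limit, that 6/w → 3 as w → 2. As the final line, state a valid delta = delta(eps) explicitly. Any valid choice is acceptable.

delta = min(1, (1/3)eps)

Fix eps > 0. We seek delta > 0 such that 0 < |w − 2| < delta implies |6/w − 3| < eps.
|6/w − 3| = 6·|2 − w|/(2·|w|) = 6|w − 2|/(2|w|).
Require delta ≤ 1 so that |w| > 2 − 1 = 1, hence 2|w| > 2.
Then |6/w − 3| < 6|w − 2|/2, which is < eps when |w − 2| < (1/3)eps.
Take delta = min(1, (1/3)eps). Then 0 < |w − 2| < delta gives both |w − 2| < 1 and |w − 2| < (1/3)eps, so |6/w − 3| < eps.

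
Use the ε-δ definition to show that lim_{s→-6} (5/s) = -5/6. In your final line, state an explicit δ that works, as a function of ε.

Let ε > 0. We seek δ > 0 such that 0 < |s + 6| < δ implies |5/s + 5/6| < ε.
|5/s + 5/6| = 5·|-6 − s|/(6·|s|) = 5|s + 6|/(6|s|).
Restrict δ ≤ 3. Then |s + 6| < 3 gives |s| > 3, so 6|s| > 18.
Then |5/s + 5/6| < 5|s + 6|/18, which is < ε when |s + 6| < (18/5)ε.
Take δ = min(3, (18/5)ε). Then 0 < |s + 6| < δ gives both |s + 6| < 3 and |s + 6| < (18/5)ε, so |5/s + 5/6| < ε.

δ = min(3, (18/5)ε)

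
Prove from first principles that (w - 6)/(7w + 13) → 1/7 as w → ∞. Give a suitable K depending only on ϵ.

K = (55/49)/ϵ

Fix ϵ > 0. We seek K > 0 such that w > K implies |(w - 6)/(7w + 13) − (1/7)| < ϵ.
(w - 6)/(7w + 13) − (1/7) = (7(w - 6) − (7w + 13)) / (7(7w + 13)) = -55/(7(7w + 13)).
For w > 0 we have 7w + 13 > 7w, so |(w - 6)/(7w + 13) − (1/7)| = 55/(7(7w + 13)) < 55/(7·7w) = (55/49)/w.
Thus |(w - 6)/(7w + 13) − (1/7)| < ϵ whenever w > (55/49)/ϵ.
Take K = (55/49)/ϵ. If w > K then |(w - 6)/(7w + 13) − (1/7)| < (55/49)/w < ϵ.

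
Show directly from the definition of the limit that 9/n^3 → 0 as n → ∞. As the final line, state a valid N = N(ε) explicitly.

N = (9/ε)^{1/3}

Let ε > 0 be given. For n ≥ 1, |9/n^3 − 0| = 9/n^3.
9/n^3 < ε ⇔ n^3 > 9/ε ⇔ n > (9/ε)^{1/3}.
Take N = (9/ε)^{1/3}. Then n > N implies 9/n^3 < ε.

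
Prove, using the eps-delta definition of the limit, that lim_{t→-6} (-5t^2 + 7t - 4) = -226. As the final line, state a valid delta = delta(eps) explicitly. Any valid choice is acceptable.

delta = min(2, eps/77)

Fix eps > 0. We want delta > 0 such that 0 < |t + 6| < delta implies |(-5t^2 + 7t - 4) + 226| < eps.
(-5t^2 + 7t - 4) + 226 = -5t^2 + 7t + 222 = (t + 6)(-5t + 37).
So |(-5t^2 + 7t - 4) + 226| = |t + 6|·|-5t + 37|.
Assume first that |t + 6| < 2, so |t| < 8. Then |-5t + 37| ≤ 5·8 + 37 = 77.
Hence |(-5t^2 + 7t - 4) + 226| ≤ 77|t + 6| < eps provided |t + 6| < eps/77.
Take delta = min(2, eps/77). Then 0 < |t + 6| < delta gives both |t + 6| < 2 and |t + 6| < eps/77, so |(-5t^2 + 7t - 4) + 226| < eps.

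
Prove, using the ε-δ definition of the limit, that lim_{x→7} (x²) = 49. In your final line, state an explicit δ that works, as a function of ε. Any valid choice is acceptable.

δ = min(1, ε/15)

Suppose ε > 0. We seek δ > 0 with 0 < |x − 7| < δ ⇒ |x² − 49| < ε.
Factor: x² − 49 = (x − 7)(x + 7), so |x² − 49| = |x − 7|·|x + 7|.
Restrict δ ≤ 1. Then |x − 7| < 1 gives |x| < 8, so by the triangle inequality |x + 7| ≤ 8 + 7 = 15.
Hence |x² − 49| ≤ 15|x − 7|, which is < ε once |x − 7| < ε/15.
Take δ = min(1, ε/15). If 0 < |x − 7| < δ then both bounds hold and |x² − 49| ≤ 15|x − 7| < 15·(ε/15) = ε.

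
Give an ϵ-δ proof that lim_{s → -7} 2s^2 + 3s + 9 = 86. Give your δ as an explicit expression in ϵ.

Fix ϵ > 0. We want δ > 0 such that 0 < |s + 7| < δ implies |(2s^2 + 3s + 9) − 86| < ϵ.
(2s^2 + 3s + 9) − 86 = 2s^2 + 3s - 77 = (s + 7)(2s - 11).
So |(2s^2 + 3s + 9) − 86| = |s + 7|·|2s - 11|.
Require δ ≤ 1. Then |s + 7| < 1 gives |s| < 8, and by the triangle inequality |2s - 11| ≤ 2·8 + 11 = 27.
Hence |(2s^2 + 3s + 9) − 86| ≤ 27|s + 7| < ϵ provided |s + 7| < ϵ/27.
Choosing δ = min(1, ϵ/27) ensures both conditions, hence |(2s^2 + 3s + 9) − 86| < ϵ.

δ = min(1, ϵ/27)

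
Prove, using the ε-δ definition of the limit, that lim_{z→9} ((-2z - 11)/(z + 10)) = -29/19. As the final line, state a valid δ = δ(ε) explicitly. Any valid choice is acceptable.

Suppose ε > 0. We want δ > 0 with 0 < |z − 9| < δ ⇒ |(-2z - 11)/(z + 10) + 29/19| < ε.
Combining over a common denominator, (-2z - 11)/(z + 10) + 29/19 = [(-2z - 11)·19 − (-29)·(z + 10)] / [19·(z + 10)] = -9(z − 9) / (19(z + 10)).
So |(-2z - 11)/(z + 10) + 29/19| = 9|z − 9| / (19·|z + 10|).
Require δ ≤ 19/2, so |z + 10| ≥ |19| − |z − 9| > 19 − 19/2 = 19/2.
Hence |(-2z - 11)/(z + 10) + 29/19| < 9|z − 9|/(19·(19/2)) = (18/361)|z − 9|, which is < ε once |z − 9| < (361/18)ε.
Take δ = min(19/2, (361/18)ε). Then 0 < |z − 9| < δ forces both bounds, so |(-2z - 11)/(z + 10) + 29/19| < ε.

δ = min(19/2, (361/18)ε)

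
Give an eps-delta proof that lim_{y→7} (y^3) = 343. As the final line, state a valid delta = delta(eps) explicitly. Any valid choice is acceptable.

Let eps > 0 be given. We seek delta > 0 with 0 < |y − 7| < delta ⇒ |y^3 − 343| < eps.
Factor: y^3 − 343 = (y − 7)(y^2 + 7y + 49), so |y^3 − 343| = |y − 7|·|y^2 + 7y + 49|.
Impose delta ≤ 1 so that |y| < 8; then |y^2 + 7y + 49| ≤ 169.
Hence |y^3 − 343| ≤ 169|y − 7|, which is < eps once |y − 7| < eps/169.
Take delta = min(1, eps/169). If 0 < |y − 7| < delta then both bounds hold and |y^3 − 343| ≤ 169|y − 7| < 169·(eps/169) = eps.

delta = min(1, eps/169)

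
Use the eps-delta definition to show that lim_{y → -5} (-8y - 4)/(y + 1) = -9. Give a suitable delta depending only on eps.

delta = min(2, 2eps)

Fix eps > 0. We want delta > 0 with 0 < |y + 5| < delta ⇒ |(-8y - 4)/(y + 1) + 9| < eps.
Combining over a common denominator, (-8y - 4)/(y + 1) + 9 = [(-8y - 4)·(-4) − 36·(y + 1)] / [(-4)·(y + 1)] = -4(y + 5) / ((-4)(y + 1)).
So |(-8y - 4)/(y + 1) + 9| = 4|y + 5| / (4·|y + 1|).
Require delta ≤ 2, so |y + 1| ≥ |-4| − |y + 5| > 4 − 2 = 2.
Hence |(-8y - 4)/(y + 1) + 9| < 4|y + 5|/(4·2) = (1/2)|y + 5|, which is < eps once |y + 5| < 2eps.
Take delta = min(2, 2eps). Then 0 < |y + 5| < delta forces both bounds, so |(-8y - 4)/(y + 1) + 9| < eps.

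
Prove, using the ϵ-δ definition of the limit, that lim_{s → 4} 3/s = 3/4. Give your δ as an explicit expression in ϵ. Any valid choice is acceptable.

δ = min(2, (8/3)ϵ)

Let ϵ > 0. We seek δ > 0 such that 0 < |s − 4| < δ implies |3/s − (3/4)| < ϵ.
|3/s − (3/4)| = 3·|4 − s|/(4·|s|) = 3|s − 4|/(4|s|).
Require δ ≤ 2 so that |s| > 4 − 2 = 2, hence 4|s| > 8.
Then |3/s − (3/4)| < 3|s − 4|/8, which is < ϵ when |s − 4| < (8/3)ϵ.
Take δ = min(2, (8/3)ϵ). Then 0 < |s − 4| < δ gives both |s − 4| < 2 and |s − 4| < (8/3)ϵ, so |3/s − (3/4)| < ϵ.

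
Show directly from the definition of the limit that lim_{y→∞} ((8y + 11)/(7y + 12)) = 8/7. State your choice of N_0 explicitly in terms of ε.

Suppose ε > 0. We seek N_0 > 0 such that y > N_0 implies |(8y + 11)/(7y + 12) − (8/7)| < ε.
(8y + 11)/(7y + 12) − (8/7) = (7(8y + 11) − 8(7y + 12)) / (7(7y + 12)) = -19/(7(7y + 12)).
For y > 0 we have 7y + 12 > 7y, so |(8y + 11)/(7y + 12) − (8/7)| = 19/(7(7y + 12)) < 19/(7·7y) = (19/49)/y.
Thus |(8y + 11)/(7y + 12) − (8/7)| < ε whenever y > (19/49)/ε.
Take N_0 = (19/49)/ε. If y > N_0 then |(8y + 11)/(7y + 12) − (8/7)| < (19/49)/y < ε.

N_0 = (19/49)/ε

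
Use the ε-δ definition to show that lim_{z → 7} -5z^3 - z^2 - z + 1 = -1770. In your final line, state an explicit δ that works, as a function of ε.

Suppose ε > 0. We want δ > 0 such that 0 < |z − 7| < δ implies |(-5z^3 - z^2 - z + 1) + 1770| < ε.
(-5z^3 - z^2 - z + 1) + 1770 = -5z^3 - z^2 - z + 1771 = (z − 7)(-5z^2 - 36z - 253).
So |(-5z^3 - z^2 - z + 1) + 1770| = |z − 7|·|-5z^2 - 36z - 253|.
Assume first that |z − 7| < 1, so |z| < 8. Then |-5z^2 - 36z - 253| ≤ 5·8^2 + 36·8 + 253 = 861.
Hence |(-5z^3 - z^2 - z + 1) + 1770| ≤ 861|z − 7| < ε provided |z − 7| < ε/861.
Choosing δ = min(1, ε/861) ensures both conditions, hence |(-5z^3 - z^2 - z + 1) + 1770| < ε.

δ = min(1, ε/861)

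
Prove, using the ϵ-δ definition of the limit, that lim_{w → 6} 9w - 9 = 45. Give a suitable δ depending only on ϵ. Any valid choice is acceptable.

δ = ϵ/9

Let ϵ > 0 be given. We need δ > 0 so that 0 < |w − 6| < δ implies |(9w - 9) − 45| < ϵ.
Since (9w - 9) − 45 = 9(w − 6), we have |(9w - 9) − 45| = 9|w − 6|.
So 9|w − 6| < ϵ exactly when |w − 6| < ϵ/9.
Take δ = ϵ/9. If 0 < |w − 6| < δ then |(9w - 9) − 45| = 9|w − 6| < 9·(ϵ/9) = ϵ.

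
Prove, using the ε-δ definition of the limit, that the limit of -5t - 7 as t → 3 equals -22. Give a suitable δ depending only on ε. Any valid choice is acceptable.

δ = ε/5

Fix ε > 0. We need δ > 0 so that 0 < |t − 3| < δ implies |(-5t - 7) + 22| < ε.
|(-5t - 7) + 22| = |-5t + 15| = 5|t − 3|.
Thus it suffices that |t − 3| < ε/5.
Take δ = ε/5. If 0 < |t − 3| < δ then |(-5t - 7) + 22| = 5|t − 3| < 5·(ε/5) = ε.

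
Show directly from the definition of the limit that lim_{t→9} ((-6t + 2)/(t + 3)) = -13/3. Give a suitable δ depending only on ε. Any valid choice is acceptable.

Fix ε > 0. We want δ > 0 with 0 < |t − 9| < δ ⇒ |(-6t + 2)/(t + 3) + 13/3| < ε.
Combining over a common denominator, (-6t + 2)/(t + 3) + 13/3 = [(-6t + 2)·12 − (-52)·(t + 3)] / [12·(t + 3)] = -20(t − 9) / (12(t + 3)).
So |(-6t + 2)/(t + 3) + 13/3| = 20|t − 9| / (12·|t + 3|).
Require δ ≤ 6, so |t + 3| ≥ |12| − |t − 9| > 12 − 6 = 6.
Hence |(-6t + 2)/(t + 3) + 13/3| < 20|t − 9|/(12·6) = (5/18)|t − 9|, which is < ε once |t − 9| < (18/5)ε.
Take δ = min(6, (18/5)ε). Then 0 < |t − 9| < δ forces both bounds, so |(-6t + 2)/(t + 3) + 13/3| < ε.

δ = min(6, (18/5)ε)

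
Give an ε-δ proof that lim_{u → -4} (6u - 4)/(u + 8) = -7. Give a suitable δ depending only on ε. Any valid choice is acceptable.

Let ε > 0. We want δ > 0 with 0 < |u + 4| < δ ⇒ |(6u - 4)/(u + 8) + 7| < ε.
Combining over a common denominator, (6u - 4)/(u + 8) + 7 = [(6u - 4)·4 − (-28)·(u + 8)] / [4·(u + 8)] = 52(u + 4) / (4(u + 8)).
So |(6u - 4)/(u + 8) + 7| = 52|u + 4| / (4·|u + 8|).
Require δ ≤ 2, so |u + 8| ≥ |4| − |u + 4| > 4 − 2 = 2.
Hence |(6u - 4)/(u + 8) + 7| < 52|u + 4|/(4·2) = (13/2)|u + 4|, which is < ε once |u + 4| < (2/13)ε.
Take δ = min(2, (2/13)ε). Then 0 < |u + 4| < δ forces both bounds, so |(6u - 4)/(u + 8) + 7| < ε.

δ = min(2, (2/13)ε)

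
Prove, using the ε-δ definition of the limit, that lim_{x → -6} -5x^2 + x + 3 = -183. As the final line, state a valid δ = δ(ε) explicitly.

δ = min(1, ε/66)

Fix ε > 0. We want δ > 0 such that 0 < |x + 6| < δ implies |(-5x^2 + x + 3) + 183| < ε.
(-5x^2 + x + 3) + 183 = -5x^2 + x + 186 = (x + 6)(-5x + 31).
So |(-5x^2 + x + 3) + 183| = |x + 6|·|-5x + 31|.
Require δ ≤ 1. Then |x + 6| < 1 gives |x| < 7, and by the triangle inequality |-5x + 31| ≤ 5·7 + 31 = 66.
Hence |(-5x^2 + x + 3) + 183| ≤ 66|x + 6| < ε provided |x + 6| < ε/66.
Choosing δ = min(1, ε/66) ensures both conditions, hence |(-5x^2 + x + 3) + 183| < ε.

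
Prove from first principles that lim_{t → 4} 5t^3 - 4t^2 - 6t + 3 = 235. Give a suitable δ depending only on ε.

Suppose ε > 0. We want δ > 0 such that 0 < |t − 4| < δ implies |(5t^3 - 4t^2 - 6t + 3) − 235| < ε.
(5t^3 - 4t^2 - 6t + 3) − 235 = 5t^3 - 4t^2 - 6t - 232 = (t − 4)(5t^2 + 16t + 58).
So |(5t^3 - 4t^2 - 6t + 3) − 235| = |t − 4|·|5t^2 + 16t + 58|.
Assume first that |t − 4| < 1, so |t| < 5. Then |5t^2 + 16t + 58| ≤ 5·5^2 + 16·5 + 58 = 263.
Hence |(5t^3 - 4t^2 - 6t + 3) − 235| ≤ 263|t − 4| < ε provided |t − 4| < ε/263.
Choosing δ = min(1, ε/263) ensures both conditions, hence |(5t^3 - 4t^2 - 6t + 3) − 235| < ε.

δ = min(1, ε/263)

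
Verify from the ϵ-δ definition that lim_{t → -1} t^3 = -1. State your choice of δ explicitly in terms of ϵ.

Fix ϵ > 0. We seek δ > 0 with 0 < |t + 1| < δ ⇒ |t^3 + 1| < ϵ.
Factor: t^3 + 1 = (t + 1)(t^2 - t + 1), so |t^3 + 1| = |t + 1|·|t^2 - t + 1|.
Impose δ ≤ 2 so that |t| < 3; then |t^2 - t + 1| ≤ 13.
Hence |t^3 + 1| ≤ 13|t + 1|, which is < ϵ once |t + 1| < ϵ/13.
Take δ = min(2, ϵ/13). If 0 < |t + 1| < δ then both bounds hold and |t^3 + 1| ≤ 13|t + 1| < 13·(ϵ/13) = ϵ.

δ = min(2, ϵ/13)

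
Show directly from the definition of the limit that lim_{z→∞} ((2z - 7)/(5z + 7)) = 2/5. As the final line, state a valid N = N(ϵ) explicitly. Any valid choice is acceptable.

Let ϵ > 0 be given. We seek N > 0 such that z > N implies |(2z - 7)/(5z + 7) − (2/5)| < ϵ.
(2z - 7)/(5z + 7) − (2/5) = (5(2z - 7) − 2(5z + 7)) / (5(5z + 7)) = -49/(5(5z + 7)).
For z > 0 we have 5z + 7 > 5z, so |(2z - 7)/(5z + 7) − (2/5)| = 49/(5(5z + 7)) < 49/(5·5z) = (49/25)/z.
Thus |(2z - 7)/(5z + 7) − (2/5)| < ϵ whenever z > (49/25)/ϵ.
Take N = (49/25)/ϵ. If z > N then |(2z - 7)/(5z + 7) − (2/5)| < (49/25)/z < ϵ.

N = (49/25)/ϵ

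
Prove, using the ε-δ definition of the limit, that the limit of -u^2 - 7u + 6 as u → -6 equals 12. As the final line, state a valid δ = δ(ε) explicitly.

Suppose ε > 0. We want δ > 0 such that 0 < |u + 6| < δ implies |(-u^2 - 7u + 6) − 12| < ε.
(-u^2 - 7u + 6) − 12 = -u^2 - 7u - 6 = (u + 6)(-u - 1).
So |(-u^2 - 7u + 6) − 12| = |u + 6|·|-u - 1|.
Assume first that |u + 6| < 2, so |u| < 8. Then |-u - 1| ≤ 8 + 1 = 9.
Hence |(-u^2 - 7u + 6) − 12| ≤ 9|u + 6| < ε provided |u + 6| < ε/9.
Take δ = min(2, ε/9). Then 0 < |u + 6| < δ gives both |u + 6| < 2 and |u + 6| < ε/9, so |(-u^2 - 7u + 6) − 12| < ε.

δ = min(2, ε/9)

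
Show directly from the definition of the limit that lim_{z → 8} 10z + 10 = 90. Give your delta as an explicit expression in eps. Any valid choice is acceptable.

delta = eps/10

Suppose eps > 0. We need delta > 0 so that 0 < |z − 8| < delta implies |(10z + 10) − 90| < eps.
|(10z + 10) − 90| = |10z - 80| = 10|z − 8|.
So 10|z − 8| < eps exactly when |z − 8| < eps/10.
Take delta = eps/10. If 0 < |z − 8| < delta then |(10z + 10) − 90| = 10|z − 8| < 10·(eps/10) = eps.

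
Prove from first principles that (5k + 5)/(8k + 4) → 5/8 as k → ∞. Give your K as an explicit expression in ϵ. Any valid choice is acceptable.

K = (5/16)/ϵ

Fix ϵ > 0. For k ≥ 1, |(5k + 5)/(8k + 4) − (5/8)| = |20|/(8(8k + 4)) = 20/(8(8k + 4)).
Since 8k + 4 ≥ 8k for k ≥ 1, this is ≤ 20/(8·8k) = (5/16)/k.
So |(5k + 5)/(8k + 4) − (5/8)| < ϵ whenever k > (5/16)/ϵ.
Take K = (5/16)/ϵ. If k > K then |(5k + 5)/(8k + 4) − (5/8)| ≤ (5/16)/k < ϵ.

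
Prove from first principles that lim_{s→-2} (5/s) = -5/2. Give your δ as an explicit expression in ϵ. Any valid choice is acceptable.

Let ϵ > 0. We seek δ > 0 such that 0 < |s + 2| < δ implies |5/s + 5/2| < ϵ.
|5/s + 5/2| = 5·|-2 − s|/(2·|s|) = 5|s + 2|/(2|s|).
Restrict δ ≤ 1. Then |s + 2| < 1 gives |s| > 1, so 2|s| > 2.
Then |5/s + 5/2| < 5|s + 2|/2, which is < ϵ when |s + 2| < (2/5)ϵ.
Take δ = min(1, (2/5)ϵ). Then 0 < |s + 2| < δ gives both |s + 2| < 1 and |s + 2| < (2/5)ϵ, so |5/s + 5/2| < ϵ.

δ = min(1, (2/5)ϵ)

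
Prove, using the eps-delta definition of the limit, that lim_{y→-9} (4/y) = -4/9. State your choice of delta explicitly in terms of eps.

Let eps > 0 be given. We seek delta > 0 such that 0 < |y + 9| < delta implies |4/y + 4/9| < eps.
|4/y + 4/9| = 4·|-9 − y|/(9·|y|) = 4|y + 9|/(9|y|).
Restrict delta ≤ 9/2. Then |y + 9| < 9/2 gives |y| > 9/2, so 9|y| > 81/2.
Then |4/y + 4/9| < 4|y + 9|/(81/2), which is < eps when |y + 9| < (81/8)eps.
Take delta = min(9/2, (81/8)eps). Then 0 < |y + 9| < delta gives both |y + 9| < 9/2 and |y + 9| < (81/8)eps, so |4/y + 4/9| < eps.

delta = min(9/2, (81/8)eps)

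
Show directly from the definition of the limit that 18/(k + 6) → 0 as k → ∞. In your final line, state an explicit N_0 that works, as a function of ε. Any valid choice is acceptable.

N_0 = 18/ε

Suppose ε > 0. For k ≥ 1, |18/(k + 6) − 0| = 18/(k + 6) ≤ 18/k.
We need 18/k < ε, i.e. k > 18/ε.
Take N_0 = 18/ε. If k > N_0 then |18/(k + 6)| ≤ 18/k < ε.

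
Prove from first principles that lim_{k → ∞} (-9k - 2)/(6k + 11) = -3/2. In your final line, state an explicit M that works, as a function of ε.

Let ε > 0. For k ≥ 1, |(-9k - 2)/(6k + 11) + 3/2| = |87|/(6(6k + 11)) = 87/(6(6k + 11)).
Since 6k + 11 ≥ 6k for k ≥ 1, this is ≤ 87/(6·6k) = (29/12)/k.
So |(-9k - 2)/(6k + 11) + 3/2| < ε whenever k > (29/12)/ε.
Take M = (29/12)/ε. If k > M then |(-9k - 2)/(6k + 11) + 3/2| ≤ (29/12)/k < ε.

M = (29/12)/ε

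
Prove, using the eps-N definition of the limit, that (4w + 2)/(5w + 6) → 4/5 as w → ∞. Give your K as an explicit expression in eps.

Let eps > 0 be given. We seek K > 0 such that w > K implies |(4w + 2)/(5w + 6) − (4/5)| < eps.
(4w + 2)/(5w + 6) − (4/5) = (5(4w + 2) − 4(5w + 6)) / (5(5w + 6)) = -14/(5(5w + 6)).
For w > 0 we have 5w + 6 > 5w, so |(4w + 2)/(5w + 6) − (4/5)| = 14/(5(5w + 6)) < 14/(5·5w) = (14/25)/w.
Thus |(4w + 2)/(5w + 6) − (4/5)| < eps whenever w > (14/25)/eps.
Take K = (14/25)/eps. If w > K then |(4w + 2)/(5w + 6) − (4/5)| < (14/25)/w < eps.

K = (14/25)/eps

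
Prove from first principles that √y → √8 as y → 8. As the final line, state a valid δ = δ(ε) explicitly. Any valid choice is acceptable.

Let ε > 0. We want δ > 0 such that 0 < |y − 8| < δ implies |√y − √8| < ε.
Multiplying by the conjugate, |√y − √8| = |y − 8|/(√y + √8).
Restrict δ ≤ 8 so that |y − 8| < 8 forces y > 0, and then √y + √8 > √8.
Hence |√y − √8| < |y − 8|/√8, which is < ε once |y − 8| < √8·ε.
Take δ = min(8, √8·ε). If 0 < |y − 8| < δ then y > 0 and |√y − √8| < |y − 8|/√8 < ε.

δ = min(8, √8·ε)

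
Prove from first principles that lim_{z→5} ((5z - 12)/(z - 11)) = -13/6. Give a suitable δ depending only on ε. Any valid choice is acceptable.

Suppose ε > 0. We want δ > 0 with 0 < |z − 5| < δ ⇒ |(5z - 12)/(z - 11) + 13/6| < ε.
Combining over a common denominator, (5z - 12)/(z - 11) + 13/6 = [(5z - 12)·(-6) − 13·(z - 11)] / [(-6)·(z - 11)] = -43(z − 5) / ((-6)(z - 11)).
So |(5z - 12)/(z - 11) + 13/6| = 43|z − 5| / (6·|z − 11|).
Restrict δ ≤ 3. Then |z − 5| < 3 gives |z − 11| = |(z − 5) + (-6)| ≥ 6 − 3 = 3.
Hence |(5z - 12)/(z - 11) + 13/6| < 43|z − 5|/(6·3) = (43/18)|z − 5|, which is < ε once |z − 5| < (18/43)ε.
Take δ = min(3, (18/43)ε). Then 0 < |z − 5| < δ forces both bounds, so |(5z - 12)/(z - 11) + 13/6| < ε.

δ = min(3, (18/43)ε)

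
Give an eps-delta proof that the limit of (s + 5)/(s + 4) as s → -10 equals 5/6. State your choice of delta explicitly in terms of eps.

delta = min(3, 18eps)

Suppose eps > 0. We want delta > 0 with 0 < |s + 10| < delta ⇒ |(s + 5)/(s + 4) − (5/6)| < eps.
Combining over a common denominator, (s + 5)/(s + 4) − (5/6) = [(s + 5)·(-6) − (-5)·(s + 4)] / [(-6)·(s + 4)] = -1(s + 10) / ((-6)(s + 4)).
So |(s + 5)/(s + 4) − (5/6)| = |s + 10| / (6·|s + 4|).
Restrict delta ≤ 3. Then |s + 10| < 3 gives |s + 4| = |(s + 10) + (-6)| ≥ 6 − 3 = 3.
Hence |(s + 5)/(s + 4) − (5/6)| < |s + 10|/(6·3) = (1/18)|s + 10|, which is < eps once |s + 10| < 18eps.
Take delta = min(3, 18eps). Then 0 < |s + 10| < delta forces both bounds, so |(s + 5)/(s + 4) − (5/6)| < eps.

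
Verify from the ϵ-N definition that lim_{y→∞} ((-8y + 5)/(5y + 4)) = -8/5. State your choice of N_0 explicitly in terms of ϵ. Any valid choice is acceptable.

Let ϵ > 0 be given. We seek N_0 > 0 such that y > N_0 implies |(-8y + 5)/(5y + 4) + 8/5| < ϵ.
(-8y + 5)/(5y + 4) + 8/5 = (5(-8y + 5) − (-8)(5y + 4)) / (5(5y + 4)) = 57/(5(5y + 4)).
For y > 0 we have 5y + 4 > 5y, so |(-8y + 5)/(5y + 4) + 8/5| = 57/(5(5y + 4)) < 57/(5·5y) = (57/25)/y.
Thus |(-8y + 5)/(5y + 4) + 8/5| < ϵ whenever y > (57/25)/ϵ.
Take N_0 = (57/25)/ϵ. If y > N_0 then |(-8y + 5)/(5y + 4) + 8/5| < (57/25)/y < ϵ.

N_0 = (57/25)/ϵ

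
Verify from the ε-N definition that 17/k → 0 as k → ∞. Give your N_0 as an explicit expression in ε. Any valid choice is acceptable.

Fix ε > 0. For k ≥ 1, |17/k − 0| = 17/(k) ≤ 17/k.
We need 17/k < ε, i.e. k > 17/ε.
Take N_0 = 17/ε. If k > N_0 then |17/k| ≤ 17/k < ε.

N_0 = 17/ε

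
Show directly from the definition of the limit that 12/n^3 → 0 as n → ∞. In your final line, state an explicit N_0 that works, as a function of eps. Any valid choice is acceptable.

N_0 = (12/eps)^{1/3}

Let eps > 0 be given. For n ≥ 1, |12/n^3 − 0| = 12/n^3.
12/n^3 < eps ⇔ n^3 > 12/eps ⇔ n > (12/eps)^{1/3}.
Take N_0 = (12/eps)^{1/3}. Then n > N_0 implies 12/n^3 < eps.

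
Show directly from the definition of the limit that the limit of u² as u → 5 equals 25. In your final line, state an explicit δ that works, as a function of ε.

Let ε > 0. We seek δ > 0 with 0 < |u − 5| < δ ⇒ |u² − 25| < ε.
Factor: u² − 25 = (u − 5)(u + 5), so |u² − 25| = |u − 5|·|u + 5|.
Impose δ ≤ 1 so that |u| < 6; then |u + 5| ≤ 11.
Hence |u² − 25| ≤ 11|u − 5|, which is < ε once |u − 5| < ε/11.
Take δ = min(1, ε/11). If 0 < |u − 5| < δ then both bounds hold and |u² − 25| ≤ 11|u − 5| < 11·(ε/11) = ε.

δ = min(1, ε/11)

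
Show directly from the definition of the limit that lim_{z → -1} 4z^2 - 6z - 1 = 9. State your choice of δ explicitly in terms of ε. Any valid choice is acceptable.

δ = min(1, ε/18)

Let ε > 0. We want δ > 0 such that 0 < |z + 1| < δ implies |(4z^2 - 6z - 1) − 9| < ε.
(4z^2 - 6z - 1) − 9 = 4z^2 - 6z - 10 = (z + 1)(4z - 10).
So |(4z^2 - 6z - 1) − 9| = |z + 1|·|4z - 10|.
Require δ ≤ 1. Then |z + 1| < 1 gives |z| < 2, and by the triangle inequality |4z - 10| ≤ 4·2 + 10 = 18.
Hence |(4z^2 - 6z - 1) − 9| ≤ 18|z + 1| < ε provided |z + 1| < ε/18.
Take δ = min(1, ε/18). Then 0 < |z + 1| < δ gives both |z + 1| < 1 and |z + 1| < ε/18, so |(4z^2 - 6z - 1) − 9| < ε.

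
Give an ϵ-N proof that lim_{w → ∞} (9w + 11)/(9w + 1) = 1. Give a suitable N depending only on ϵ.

N = (10/9)/ϵ

Fix ϵ > 0. We seek N > 0 such that w > N implies |(9w + 11)/(9w + 1) − 1| < ϵ.
(9w + 11)/(9w + 1) − 1 = (9(9w + 11) − 9(9w + 1)) / (9(9w + 1)) = 90/(9(9w + 1)).
For w > 0 we have 9w + 1 > 9w, so |(9w + 11)/(9w + 1) − 1| = 90/(9(9w + 1)) < 90/(9·9w) = (10/9)/w.
Thus |(9w + 11)/(9w + 1) − 1| < ϵ whenever w > (10/9)/ϵ.
Take N = (10/9)/ϵ. If w > N then |(9w + 11)/(9w + 1) − 1| < (10/9)/w < ϵ.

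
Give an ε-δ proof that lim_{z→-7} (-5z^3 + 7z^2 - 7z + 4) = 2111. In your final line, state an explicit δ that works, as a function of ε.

Let ε > 0. We want δ > 0 such that 0 < |z + 7| < δ implies |(-5z^3 + 7z^2 - 7z + 4) − 2111| < ε.
(-5z^3 + 7z^2 - 7z + 4) − 2111 = -5z^3 + 7z^2 - 7z - 2107 = (z + 7)(-5z^2 + 42z - 301).
So |(-5z^3 + 7z^2 - 7z + 4) − 2111| = |z + 7|·|-5z^2 + 42z - 301|.
Assume first that |z + 7| < 1, so |z| < 8. Then |-5z^2 + 42z - 301| ≤ 5·8^2 + 42·8 + 301 = 957.
Hence |(-5z^3 + 7z^2 - 7z + 4) − 2111| ≤ 957|z + 7| < ε provided |z + 7| < ε/957.
Take δ = min(1, ε/957). Then 0 < |z + 7| < δ gives both |z + 7| < 1 and |z + 7| < ε/957, so |(-5z^3 + 7z^2 - 7z + 4) − 2111| < ε.

δ = min(1, ε/957)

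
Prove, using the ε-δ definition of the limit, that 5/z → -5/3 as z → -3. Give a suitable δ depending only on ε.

δ = min(3/2, (9/10)ε)

Suppose ε > 0. We seek δ > 0 such that 0 < |z + 3| < δ implies |5/z + 5/3| < ε.
|5/z + 5/3| = 5·|-3 − z|/(3·|z|) = 5|z + 3|/(3|z|).
Restrict δ ≤ 3/2. Then |z + 3| < 3/2 gives |z| > 3/2, so 3|z| > 9/2.
Then |5/z + 5/3| < 5|z + 3|/(9/2), which is < ε when |z + 3| < (9/10)ε.
Take δ = min(3/2, (9/10)ε). Then 0 < |z + 3| < δ gives both |z + 3| < 3/2 and |z + 3| < (9/10)ε, so |5/z + 5/3| < ε.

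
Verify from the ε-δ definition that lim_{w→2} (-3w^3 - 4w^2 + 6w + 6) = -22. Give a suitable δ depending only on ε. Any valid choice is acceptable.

δ = min(2, ε/102)

Fix ε > 0. We want δ > 0 such that 0 < |w − 2| < δ implies |(-3w^3 - 4w^2 + 6w + 6) + 22| < ε.
(-3w^3 - 4w^2 + 6w + 6) + 22 = -3w^3 - 4w^2 + 6w + 28 = (w − 2)(-3w^2 - 10w - 14).
So |(-3w^3 - 4w^2 + 6w + 6) + 22| = |w − 2|·|-3w^2 - 10w - 14|.
Assume first that |w − 2| < 2, so |w| < 4. Then |-3w^2 - 10w - 14| ≤ 3·4^2 + 10·4 + 14 = 102.
Hence |(-3w^3 - 4w^2 + 6w + 6) + 22| ≤ 102|w − 2| < ε provided |w − 2| < ε/102.
Choosing δ = min(2, ε/102) ensures both conditions, hence |(-3w^3 - 4w^2 + 6w + 6) + 22| < ε.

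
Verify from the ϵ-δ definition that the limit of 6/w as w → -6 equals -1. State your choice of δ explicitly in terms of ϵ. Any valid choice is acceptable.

Fix ϵ > 0. We seek δ > 0 such that 0 < |w + 6| < δ implies |6/w + 1| < ϵ.
|6/w + 1| = 6·|-6 − w|/(6·|w|) = 6|w + 6|/(6|w|).
Require δ ≤ 3 so that |w| > 6 − 3 = 3, hence 6|w| > 18.
Then |6/w + 1| < 6|w + 6|/18, which is < ϵ when |w + 6| < 3ϵ.
Take δ = min(3, 3ϵ). Then 0 < |w + 6| < δ gives both |w + 6| < 3 and |w + 6| < 3ϵ, so |6/w + 1| < ϵ.

δ = min(3, 3ϵ)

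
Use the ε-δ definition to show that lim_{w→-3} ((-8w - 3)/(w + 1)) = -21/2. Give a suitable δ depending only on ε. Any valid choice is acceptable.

δ = min(1, (2/5)ε)

Suppose ε > 0. We want δ > 0 with 0 < |w + 3| < δ ⇒ |(-8w - 3)/(w + 1) + 21/2| < ε.
Combining over a common denominator, (-8w - 3)/(w + 1) + 21/2 = [(-8w - 3)·(-2) − 21·(w + 1)] / [(-2)·(w + 1)] = -5(w + 3) / ((-2)(w + 1)).
So |(-8w - 3)/(w + 1) + 21/2| = 5|w + 3| / (2·|w + 1|).
Restrict δ ≤ 1. Then |w + 3| < 1 gives |w + 1| = |(w + 3) + (-2)| ≥ 2 − 1 = 1.
Hence |(-8w - 3)/(w + 1) + 21/2| < 5|w + 3|/(2·1) = (5/2)|w + 3|, which is < ε once |w + 3| < (2/5)ε.
Take δ = min(1, (2/5)ε). Then 0 < |w + 3| < δ forces both bounds, so |(-8w - 3)/(w + 1) + 21/2| < ε.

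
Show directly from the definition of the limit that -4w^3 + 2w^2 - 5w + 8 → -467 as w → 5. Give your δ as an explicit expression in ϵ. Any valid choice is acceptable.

δ = min(1, ϵ/347)

Suppose ϵ > 0. We want δ > 0 such that 0 < |w − 5| < δ implies |(-4w^3 + 2w^2 - 5w + 8) + 467| < ϵ.
(-4w^3 + 2w^2 - 5w + 8) + 467 = -4w^3 + 2w^2 - 5w + 475 = (w − 5)(-4w^2 - 18w - 95).
So |(-4w^3 + 2w^2 - 5w + 8) + 467| = |w − 5|·|-4w^2 - 18w - 95|.
Assume first that |w − 5| < 1, so |w| < 6. Then |-4w^2 - 18w - 95| ≤ 4·6^2 + 18·6 + 95 = 347.
Hence |(-4w^3 + 2w^2 - 5w + 8) + 467| ≤ 347|w − 5| < ϵ provided |w − 5| < ϵ/347.
Take δ = min(1, ϵ/347). Then 0 < |w − 5| < δ gives both |w − 5| < 1 and |w − 5| < ϵ/347, so |(-4w^3 + 2w^2 - 5w + 8) + 467| < ϵ.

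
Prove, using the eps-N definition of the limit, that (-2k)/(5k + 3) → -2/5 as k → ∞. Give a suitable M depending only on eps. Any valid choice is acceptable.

Let eps > 0. For k ≥ 1, |(-2k)/(5k + 3) + 2/5| = |6|/(5(5k + 3)) = 6/(5(5k + 3)).
Since 5k + 3 ≥ 5k for k ≥ 1, this is ≤ 6/(5·5k) = (6/25)/k.
So |(-2k)/(5k + 3) + 2/5| < eps whenever k > (6/25)/eps.
Take M = (6/25)/eps. If k > M then |(-2k)/(5k + 3) + 2/5| ≤ (6/25)/k < eps.

M = (6/25)/eps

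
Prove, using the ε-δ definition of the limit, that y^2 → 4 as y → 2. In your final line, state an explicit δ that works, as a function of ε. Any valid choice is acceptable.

δ = min(2, ε/6)

Suppose ε > 0. We seek δ > 0 with 0 < |y − 2| < δ ⇒ |y^2 − 4| < ε.
Factor: y^2 − 4 = (y − 2)(y + 2), so |y^2 − 4| = |y − 2|·|y + 2|.
Impose δ ≤ 2 so that |y| < 4; then |y + 2| ≤ 6.
Hence |y^2 − 4| ≤ 6|y − 2|, which is < ε once |y − 2| < ε/6.
Take δ = min(2, ε/6). If 0 < |y − 2| < δ then both bounds hold and |y^2 − 4| ≤ 6|y − 2| < 6·(ε/6) = ε.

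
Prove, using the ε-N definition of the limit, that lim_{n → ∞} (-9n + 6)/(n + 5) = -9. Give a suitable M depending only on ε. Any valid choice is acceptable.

Let ε > 0 be given. For n ≥ 1, |(-9n + 6)/(n + 5) + 9| = |51|/((n + 5)) = 51/((n + 5)).
Since n + 5 ≥ n for n ≥ 1, this is ≤ 51/(n) = 51/n.
So |(-9n + 6)/(n + 5) + 9| < ε whenever n > 51/ε.
Take M = 51/ε. If n > M then |(-9n + 6)/(n + 5) + 9| ≤ 51/n < ε.

M = 51/ε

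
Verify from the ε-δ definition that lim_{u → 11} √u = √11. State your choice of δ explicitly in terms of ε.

Suppose ε > 0. We want δ > 0 such that 0 < |u − 11| < δ implies |√u − √11| < ε.
Multiplying by the conjugate, |√u − √11| = |u − 11|/(√u + √11).
Restrict δ ≤ 11 so that |u − 11| < 11 forces u > 0, and then √u + √11 > √11.
Hence |√u − √11| < |u − 11|/√11, which is < ε once |u − 11| < √11·ε.
Take δ = min(11, √11·ε). If 0 < |u − 11| < δ then u > 0 and |√u − √11| < |u − 11|/√11 < ε.

δ = min(11, √11·ε)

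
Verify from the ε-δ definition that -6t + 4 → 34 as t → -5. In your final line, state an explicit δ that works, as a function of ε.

δ = ε/6

Let ε > 0 be given. We need δ > 0 so that 0 < |t + 5| < δ implies |(-6t + 4) − 34| < ε.
Since (-6t + 4) − 34 = -6(t + 5), we have |(-6t + 4) − 34| = 6|t + 5|.
So 6|t + 5| < ε exactly when |t + 5| < ε/6.
Choosing δ = ε/6 gives |(-6t + 4) − 34| = 6|t + 5| < ε whenever |t + 5| < δ.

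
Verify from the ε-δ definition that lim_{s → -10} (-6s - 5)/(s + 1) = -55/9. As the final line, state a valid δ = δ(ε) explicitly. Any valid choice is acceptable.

Fix ε > 0. We want δ > 0 with 0 < |s + 10| < δ ⇒ |(-6s - 5)/(s + 1) + 55/9| < ε.
Combining over a common denominator, (-6s - 5)/(s + 1) + 55/9 = [(-6s - 5)·(-9) − 55·(s + 1)] / [(-9)·(s + 1)] = -1(s + 10) / ((-9)(s + 1)).
So |(-6s - 5)/(s + 1) + 55/9| = |s + 10| / (9·|s + 1|).
Restrict δ ≤ 9/2. Then |s + 10| < 9/2 gives |s + 1| = |(s + 10) + (-9)| ≥ 9 − 9/2 = 9/2.
Hence |(-6s - 5)/(s + 1) + 55/9| < |s + 10|/(9·(9/2)) = (2/81)|s + 10|, which is < ε once |s + 10| < (81/2)ε.
Take δ = min(9/2, (81/2)ε). Then 0 < |s + 10| < δ forces both bounds, so |(-6s - 5)/(s + 1) + 55/9| < ε.

δ = min(9/2, (81/2)ε)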